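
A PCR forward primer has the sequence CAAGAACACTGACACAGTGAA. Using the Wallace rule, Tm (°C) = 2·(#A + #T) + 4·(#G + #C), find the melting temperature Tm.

Scanning the sequence gives G=4, A=10, C=5, T=2.
So N_AT = 12 and N_GC = 9.
Tm = 2×12 + 4×9 = 60°C

60°C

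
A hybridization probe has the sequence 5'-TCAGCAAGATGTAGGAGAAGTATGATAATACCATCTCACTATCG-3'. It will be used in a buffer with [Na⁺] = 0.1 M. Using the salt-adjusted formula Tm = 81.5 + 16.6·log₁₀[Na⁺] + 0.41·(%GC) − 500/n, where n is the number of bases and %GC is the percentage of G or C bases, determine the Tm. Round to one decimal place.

Length n = 44. G=9, A=16, T=11, C=8
G+C = 17, so %GC = 17/44 × 100 = 38.636%
Salt term: 16.6 × (-1) = -16.6
GC term: 0.41 × 38.636 = 15.841; length term: −500/44 = −11.364
Tm = 81.5 + (-16.6) + 15.841 − 11.364 = 69.377 → 69.4°C

69.4°C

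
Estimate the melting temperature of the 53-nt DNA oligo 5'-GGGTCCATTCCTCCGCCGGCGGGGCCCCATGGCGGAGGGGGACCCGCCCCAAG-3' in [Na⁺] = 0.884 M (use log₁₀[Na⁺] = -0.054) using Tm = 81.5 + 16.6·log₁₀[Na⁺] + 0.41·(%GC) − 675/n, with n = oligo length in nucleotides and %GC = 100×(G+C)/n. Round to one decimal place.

100.4°C

Length n = 53. Counting bases: A=6, T=5, C=21, G=21
G+C = 42, so %GC = 42/53 × 100 = 79.245%
Salt term: 16.6 × (-0.054) = -0.896
GC term: 0.41 × 79.245 = 32.49; length term: −675/53 = −12.736
Tm = 81.5 + (-0.896) + 32.49 − 12.736 = 100.358 → 100.4°C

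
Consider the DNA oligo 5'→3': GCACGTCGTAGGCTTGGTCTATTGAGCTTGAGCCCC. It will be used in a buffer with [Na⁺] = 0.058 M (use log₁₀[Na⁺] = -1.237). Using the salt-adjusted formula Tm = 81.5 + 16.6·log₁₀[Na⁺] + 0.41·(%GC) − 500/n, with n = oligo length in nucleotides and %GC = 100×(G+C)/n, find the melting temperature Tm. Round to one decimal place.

Length n = 36. Scanning the sequence gives A=5, C=10, T=10, G=11.
G+C = 21, so %GC = 21/36 × 100 = 58.333%
Salt term: 16.6 × (-1.237) = -20.534
GC term: 0.41 × 58.333 = 23.917; length term: −500/36 = −13.889
Tm = 81.5 + (-20.534) + 23.917 − 13.889 = 70.994 → 71.0°C

71.0°C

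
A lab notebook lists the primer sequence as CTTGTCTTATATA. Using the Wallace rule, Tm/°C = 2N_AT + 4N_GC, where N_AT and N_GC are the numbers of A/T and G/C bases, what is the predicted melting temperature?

G=1, A=3, T=7, C=2
A+T = 10, G+C = 3
Tm = 2(10) + 4(3) = 20 + 12 = 32°C

32°C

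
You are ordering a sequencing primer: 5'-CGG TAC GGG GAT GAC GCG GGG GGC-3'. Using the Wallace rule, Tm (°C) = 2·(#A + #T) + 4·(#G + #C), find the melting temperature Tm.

86°C

Counting bases: T=2, A=3, C=5, G=14
AT pairs contribute 5, GC pairs contribute 19.
Tm = 2(5) + 4(19) = 10 + 76 = 86°C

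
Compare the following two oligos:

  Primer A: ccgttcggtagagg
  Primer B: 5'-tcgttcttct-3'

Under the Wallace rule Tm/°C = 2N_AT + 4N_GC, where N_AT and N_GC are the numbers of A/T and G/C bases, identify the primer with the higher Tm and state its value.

Primer A: A+T=5, G+C=9 → Tm = 2(5)+4(9) = 46°C
Primer B: A+T=6, G+C=4 → Tm = 2(6)+4(4) = 28°C
46°C vs 28°C → primer A is higher.

Primer A, 46°C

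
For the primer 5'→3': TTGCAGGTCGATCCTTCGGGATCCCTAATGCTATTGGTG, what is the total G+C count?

Counting bases: C=9, T=13, G=11, A=6
G+C = 11 + 9 = 20

20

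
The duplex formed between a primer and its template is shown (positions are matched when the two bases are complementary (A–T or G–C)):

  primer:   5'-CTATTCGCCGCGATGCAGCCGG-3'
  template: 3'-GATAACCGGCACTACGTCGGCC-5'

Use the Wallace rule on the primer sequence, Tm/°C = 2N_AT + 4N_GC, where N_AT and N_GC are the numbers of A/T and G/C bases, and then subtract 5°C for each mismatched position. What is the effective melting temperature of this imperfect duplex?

64°C

Primer base counts: A=3, T=4, G=7, C=8 → A+T=7, G+C=15
Perfect-match Tm = 2(7) + 4(15) = 14 + 60 = 74°C
Mismatches (positions where the bases are not complementary): 2 (at positions 6, 11)
Effective Tm = 74 − 2×5 = 74 − 10 = 64°C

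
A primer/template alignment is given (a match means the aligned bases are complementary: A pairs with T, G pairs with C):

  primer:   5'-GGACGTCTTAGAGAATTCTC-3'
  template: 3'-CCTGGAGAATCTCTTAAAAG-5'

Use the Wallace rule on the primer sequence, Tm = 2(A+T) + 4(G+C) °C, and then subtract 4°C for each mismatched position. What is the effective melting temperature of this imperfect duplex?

Primer base counts: A=5, T=6, G=5, C=4 → A+T=11, G+C=9
Perfect-match Tm = 2(11) + 4(9) = 22 + 36 = 58°C
Mismatches (positions where the bases are not complementary): 2 (at positions 5, 18)
Effective Tm = 58 − 2×4 = 58 − 8 = 50°C

50°C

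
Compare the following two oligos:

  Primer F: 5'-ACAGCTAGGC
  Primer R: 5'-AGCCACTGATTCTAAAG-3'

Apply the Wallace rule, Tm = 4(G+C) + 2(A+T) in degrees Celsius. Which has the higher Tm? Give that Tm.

Primer R, 48°C

Primer F: A+T=4, G+C=6 → Tm = 2(4)+4(6) = 32°C
Primer R: A+T=10, G+C=7 → Tm = 2(10)+4(7) = 48°C
32°C vs 48°C → primer R is higher.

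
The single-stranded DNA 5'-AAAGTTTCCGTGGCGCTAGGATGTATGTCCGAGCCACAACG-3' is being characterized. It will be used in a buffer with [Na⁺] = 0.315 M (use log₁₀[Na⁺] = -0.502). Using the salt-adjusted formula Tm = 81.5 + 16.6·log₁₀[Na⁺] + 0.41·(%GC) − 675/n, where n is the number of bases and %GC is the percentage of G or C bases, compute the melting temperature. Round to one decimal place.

78.7°C

Length n = 41. A=10, C=10, T=9, G=12
G+C = 22, so %GC = 22/41 × 100 = 53.659%
Salt term: 16.6 × (-0.502) = -8.333
GC term: 0.41 × 53.659 = 22; length term: −675/41 = −16.463
Tm = 81.5 + (-8.333) + 22 − 16.463 = 78.704 → 78.7°C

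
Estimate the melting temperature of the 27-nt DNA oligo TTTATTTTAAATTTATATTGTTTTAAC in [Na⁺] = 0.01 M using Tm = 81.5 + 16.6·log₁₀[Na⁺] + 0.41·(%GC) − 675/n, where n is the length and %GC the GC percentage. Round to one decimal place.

Length n = 27. Counting bases: G=1, T=17, C=1, A=8
G+C = 2, so %GC = 2/27 × 100 = 7.407%
Salt term: 16.6 × (-2) = -33.2
GC term: 0.41 × 7.407 = 3.037; length term: −675/27 = −25
Tm = 81.5 + (-33.2) + 3.037 − 25 = 26.337 → 26.3°C

26.3°C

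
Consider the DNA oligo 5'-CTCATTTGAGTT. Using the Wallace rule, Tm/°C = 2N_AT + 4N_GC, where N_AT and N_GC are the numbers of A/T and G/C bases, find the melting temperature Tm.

Counting bases: T=6, A=2, G=2, C=2
A+T = 8, G+C = 4
Tm = 2×8 + 4×4 = 32°C

32°C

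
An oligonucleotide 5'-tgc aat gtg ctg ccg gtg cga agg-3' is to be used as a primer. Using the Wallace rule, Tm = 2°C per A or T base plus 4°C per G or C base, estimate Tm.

78°C

Counting bases: A=4, T=5, C=5, G=10
A+T = 9, G+C = 15
Tm = 2(9) + 4(15) = 18 + 60 = 78°C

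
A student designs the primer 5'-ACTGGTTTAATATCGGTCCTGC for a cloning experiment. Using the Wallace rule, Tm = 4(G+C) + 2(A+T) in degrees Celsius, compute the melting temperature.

64°C

Counting bases: A=4, C=5, T=8, G=5
So N_AT = 12 and N_GC = 10.
Tm = 2(12) + 4(10) = 24 + 40 = 64°C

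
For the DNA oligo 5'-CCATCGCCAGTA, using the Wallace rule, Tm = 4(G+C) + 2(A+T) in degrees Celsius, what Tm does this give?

Scanning the sequence gives C=5, T=2, A=3, G=2.
A+T = 5, G+C = 7
Tm = 2×5 + 4×7 = 38°C

38°C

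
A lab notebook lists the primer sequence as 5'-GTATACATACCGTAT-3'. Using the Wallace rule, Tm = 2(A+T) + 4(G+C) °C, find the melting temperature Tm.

40°C

Counting bases: T=5, A=5, C=3, G=2
AT pairs contribute 10, GC pairs contribute 5.
Tm = 2×10 + 4×5 = 40°C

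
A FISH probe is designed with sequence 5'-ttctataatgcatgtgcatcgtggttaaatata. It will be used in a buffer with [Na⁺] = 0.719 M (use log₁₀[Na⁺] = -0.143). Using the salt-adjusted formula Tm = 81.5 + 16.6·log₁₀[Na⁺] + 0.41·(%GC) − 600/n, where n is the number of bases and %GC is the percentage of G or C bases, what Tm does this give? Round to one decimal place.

73.4°C

Length n = 33. Scanning the sequence gives T=13, A=10, C=4, G=6.
G+C = 10, so %GC = 10/33 × 100 = 30.303%
Salt term: 16.6 × (-0.143) = -2.374
GC term: 0.41 × 30.303 = 12.424; length term: −600/33 = −18.182
Tm = 81.5 + (-2.374) + 12.424 − 18.182 = 73.368 → 73.4°C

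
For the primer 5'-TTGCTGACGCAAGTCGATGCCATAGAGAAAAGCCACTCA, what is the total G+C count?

T=7, C=10, G=9, A=13
G+C = 9 + 10 = 19

19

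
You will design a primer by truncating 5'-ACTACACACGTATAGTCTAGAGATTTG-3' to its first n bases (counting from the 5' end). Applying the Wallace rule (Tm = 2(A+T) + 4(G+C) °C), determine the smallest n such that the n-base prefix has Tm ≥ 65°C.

n = 24

First 23 bases: ACTACACACGTATAGTCTAGAGA → Tm = 64°C (< 65°C)
First 24 bases: ACTACACACGTATAGTCTAGAGAT → Tm = 66°C (≥ 65°C)
Each additional base adds 2°C (A/T) or 4°C (G/C), so Tm is non-decreasing in n; n = 24 is the first length to reach 65°C.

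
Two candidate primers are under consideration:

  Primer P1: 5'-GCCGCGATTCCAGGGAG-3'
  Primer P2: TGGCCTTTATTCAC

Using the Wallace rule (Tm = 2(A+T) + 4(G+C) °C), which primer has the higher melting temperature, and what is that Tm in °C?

Primer P1, 58°C

Primer P1: A+T=5, G+C=12 → Tm = 2(5)+4(12) = 58°C
Primer P2: A+T=8, G+C=6 → Tm = 2(8)+4(6) = 40°C
58°C vs 40°C → primer P1 is higher.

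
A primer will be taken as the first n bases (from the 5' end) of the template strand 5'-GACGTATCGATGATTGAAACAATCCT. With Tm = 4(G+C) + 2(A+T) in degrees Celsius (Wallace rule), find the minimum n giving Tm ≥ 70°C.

n = 25

First 24 bases: GACGTATCGATGATTGAAACAATC → Tm = 66°C (< 70°C)
First 25 bases: GACGTATCGATGATTGAAACAATCC → Tm = 70°C (≥ 70°C)
Since every base adds ≥2°C, Tm only increases with n, so the threshold is first crossed at n = 25.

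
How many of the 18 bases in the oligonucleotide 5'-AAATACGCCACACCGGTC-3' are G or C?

A=6, G=3, C=7, T=2
Total G or C: 3 + 7 = 10

10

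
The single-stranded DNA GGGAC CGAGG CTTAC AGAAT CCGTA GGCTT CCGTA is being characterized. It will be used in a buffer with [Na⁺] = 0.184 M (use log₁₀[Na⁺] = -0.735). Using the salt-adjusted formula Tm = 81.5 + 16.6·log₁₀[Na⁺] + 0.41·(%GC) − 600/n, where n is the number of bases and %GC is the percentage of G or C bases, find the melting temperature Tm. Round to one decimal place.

Length n = 35. C=9, G=11, T=7, A=8
G+C = 20, so %GC = 20/35 × 100 = 57.143%
Salt term: 16.6 × (-0.735) = -12.201
GC term: 0.41 × 57.143 = 23.429; length term: −600/35 = −17.143
Tm = 81.5 + (-12.201) + 23.429 − 17.143 = 75.585 → 75.6°C

75.6°C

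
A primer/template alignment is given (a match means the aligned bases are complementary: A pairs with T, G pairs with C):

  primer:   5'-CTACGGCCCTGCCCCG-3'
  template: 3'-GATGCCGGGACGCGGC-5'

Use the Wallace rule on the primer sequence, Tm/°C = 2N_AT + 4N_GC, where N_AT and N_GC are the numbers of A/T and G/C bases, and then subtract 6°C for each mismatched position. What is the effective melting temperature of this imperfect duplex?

52°C

Primer base counts: A=1, T=2, G=4, C=9 → A+T=3, G+C=13
Perfect-match Tm = 2(3) + 4(13) = 6 + 52 = 58°C
Mismatches (positions where the bases are not complementary): 1 (at position 13)
Effective Tm = 58 − 1×6 = 58 − 6 = 52°C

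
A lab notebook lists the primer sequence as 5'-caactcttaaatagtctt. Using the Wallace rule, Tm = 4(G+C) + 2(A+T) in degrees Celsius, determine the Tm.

Counting bases: A=6, T=7, G=1, C=4
AT pairs contribute 13, GC pairs contribute 5.
Tm = 2(13) + 4(5) = 26 + 20 = 46°C

46°C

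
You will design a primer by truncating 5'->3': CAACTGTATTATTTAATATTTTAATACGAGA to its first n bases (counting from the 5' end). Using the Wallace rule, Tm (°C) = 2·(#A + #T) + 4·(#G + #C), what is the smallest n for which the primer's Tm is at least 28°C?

n = 11

First 10 bases: CAACTGTATT → Tm = 26°C (< 28°C)
First 11 bases: CAACTGTATTA → Tm = 28°C (≥ 28°C)
Since every base adds ≥2°C, Tm only increases with n, so the threshold is first crossed at n = 11.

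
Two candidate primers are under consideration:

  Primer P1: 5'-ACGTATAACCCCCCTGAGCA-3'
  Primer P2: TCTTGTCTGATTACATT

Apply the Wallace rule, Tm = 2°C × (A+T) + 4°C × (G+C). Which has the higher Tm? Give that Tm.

Primer P1: A+T=9, G+C=11 → Tm = 2(9)+4(11) = 62°C
Primer P2: A+T=12, G+C=5 → Tm = 2(12)+4(5) = 44°C
62°C vs 44°C → primer P1 is higher.

Primer P1, 62°C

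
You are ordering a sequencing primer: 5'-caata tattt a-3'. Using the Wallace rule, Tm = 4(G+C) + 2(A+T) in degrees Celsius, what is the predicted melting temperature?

Base counts: C=1, G=0, T=5, A=5
A+T = 10, G+C = 1
Tm = 4·1 + 2·10 = 4 + 20 = 24°C

24°C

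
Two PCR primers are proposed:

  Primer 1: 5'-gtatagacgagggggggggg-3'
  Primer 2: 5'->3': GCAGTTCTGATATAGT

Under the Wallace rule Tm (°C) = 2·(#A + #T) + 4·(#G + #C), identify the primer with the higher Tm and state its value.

Primer 1: A+T=6, G+C=14 → Tm = 2(6)+4(14) = 68°C
Primer 2: A+T=10, G+C=6 → Tm = 2(10)+4(6) = 44°C
68°C vs 44°C → primer 1 is higher.

Primer 1, 68°C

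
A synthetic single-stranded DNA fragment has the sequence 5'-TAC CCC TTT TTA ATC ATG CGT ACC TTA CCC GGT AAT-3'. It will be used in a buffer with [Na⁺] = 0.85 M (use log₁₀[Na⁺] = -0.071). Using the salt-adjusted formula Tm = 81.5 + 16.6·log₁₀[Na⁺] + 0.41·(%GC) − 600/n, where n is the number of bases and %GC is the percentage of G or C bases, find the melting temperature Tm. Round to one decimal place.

80.7°C

Length n = 36. Scanning the sequence gives T=13, G=4, A=8, C=11.
G+C = 15, so %GC = 15/36 × 100 = 41.667%
Salt term: 16.6 × (-0.071) = -1.179
GC term: 0.41 × 41.667 = 17.083; length term: −600/36 = −16.667
Tm = 81.5 + (-1.179) + 17.083 − 16.667 = 80.737 → 80.7°C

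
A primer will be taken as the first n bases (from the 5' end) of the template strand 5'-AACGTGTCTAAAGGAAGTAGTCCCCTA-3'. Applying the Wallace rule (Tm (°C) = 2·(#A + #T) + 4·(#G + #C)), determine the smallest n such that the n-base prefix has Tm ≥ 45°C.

First 16 bases: AACGTGTCTAAAGGAA → Tm = 44°C (< 45°C)
First 17 bases: AACGTGTCTAAAGGAAG → Tm = 48°C (≥ 45°C)
Since every base adds ≥2°C, Tm only increases with n, so the threshold is first crossed at n = 17.

n = 17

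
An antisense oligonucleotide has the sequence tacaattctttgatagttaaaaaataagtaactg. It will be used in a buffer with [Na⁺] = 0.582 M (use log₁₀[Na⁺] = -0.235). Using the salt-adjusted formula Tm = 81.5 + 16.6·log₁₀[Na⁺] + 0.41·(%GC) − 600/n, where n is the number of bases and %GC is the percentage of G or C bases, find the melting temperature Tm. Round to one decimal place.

Length n = 34. T=12, A=15, G=4, C=3
G+C = 7, so %GC = 7/34 × 100 = 20.588%
Salt term: 16.6 × (-0.235) = -3.901
GC term: 0.41 × 20.588 = 8.441; length term: −600/34 = −17.647
Tm = 81.5 + (-3.901) + 8.441 − 17.647 = 68.393 → 68.4°C

68.4°C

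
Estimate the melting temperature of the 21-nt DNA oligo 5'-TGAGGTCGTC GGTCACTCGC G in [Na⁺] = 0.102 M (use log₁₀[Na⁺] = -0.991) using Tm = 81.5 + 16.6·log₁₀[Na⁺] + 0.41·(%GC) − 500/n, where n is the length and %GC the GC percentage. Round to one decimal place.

68.6°C

Length n = 21. Base counts: C=6, G=8, A=2, T=5
G+C = 14, so %GC = 14/21 × 100 = 66.667%
Salt term: 16.6 × (-0.991) = -16.451
GC term: 0.41 × 66.667 = 27.333; length term: −500/21 = −23.81
Tm = 81.5 + (-16.451) + 27.333 − 23.81 = 68.572 → 68.6°C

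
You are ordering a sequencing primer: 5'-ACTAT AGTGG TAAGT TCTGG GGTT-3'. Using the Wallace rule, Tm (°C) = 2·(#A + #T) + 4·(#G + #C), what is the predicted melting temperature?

68°C

Scanning the sequence gives G=8, A=5, T=9, C=2.
AT pairs contribute 14, GC pairs contribute 10.
Tm = 2×14 + 4×10 = 68°C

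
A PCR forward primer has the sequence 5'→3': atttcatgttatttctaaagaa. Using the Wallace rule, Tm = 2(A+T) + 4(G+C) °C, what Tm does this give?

Base counts: T=10, G=2, C=2, A=8
A+T = 18, G+C = 4
Tm = 2×18 + 4×4 = 52°C

52°C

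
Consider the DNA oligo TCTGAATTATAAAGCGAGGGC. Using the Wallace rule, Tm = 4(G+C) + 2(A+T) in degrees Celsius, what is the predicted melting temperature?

Base counts: T=5, A=7, G=6, C=3
So N_AT = 12 and N_GC = 9.
Tm = 2×12 + 4×9 = 60°C

60°C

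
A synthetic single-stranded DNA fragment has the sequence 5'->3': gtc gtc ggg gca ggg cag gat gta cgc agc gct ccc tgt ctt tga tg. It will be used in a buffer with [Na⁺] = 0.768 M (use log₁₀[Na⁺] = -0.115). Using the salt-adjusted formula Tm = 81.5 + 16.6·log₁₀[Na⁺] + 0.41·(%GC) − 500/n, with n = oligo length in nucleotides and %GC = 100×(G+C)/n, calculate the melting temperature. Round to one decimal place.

Length n = 47. Base counts: C=12, G=18, A=6, T=11
G+C = 30, so %GC = 30/47 × 100 = 63.83%
Salt term: 16.6 × (-0.115) = -1.909
GC term: 0.41 × 63.83 = 26.17; length term: −500/47 = −10.638
Tm = 81.5 + (-1.909) + 26.17 − 10.638 = 95.123 → 95.1°C

95.1°C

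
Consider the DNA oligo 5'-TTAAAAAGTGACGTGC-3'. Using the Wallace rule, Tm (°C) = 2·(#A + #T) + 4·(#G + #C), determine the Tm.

44°C

G=4, A=6, T=4, C=2
So N_AT = 10 and N_GC = 6.
Tm = 2×10 + 4×6 = 44°C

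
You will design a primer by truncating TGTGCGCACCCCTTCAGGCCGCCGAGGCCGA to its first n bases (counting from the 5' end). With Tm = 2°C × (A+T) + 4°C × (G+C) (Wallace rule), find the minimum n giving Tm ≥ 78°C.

First 22 bases: TGTGCGCACCCCTTCAGGCCGC → Tm = 76°C (< 78°C)
First 23 bases: TGTGCGCACCCCTTCAGGCCGCC → Tm = 80°C (≥ 78°C)
Since every base adds ≥2°C, Tm only increases with n, so the threshold is first crossed at n = 23.

n = 23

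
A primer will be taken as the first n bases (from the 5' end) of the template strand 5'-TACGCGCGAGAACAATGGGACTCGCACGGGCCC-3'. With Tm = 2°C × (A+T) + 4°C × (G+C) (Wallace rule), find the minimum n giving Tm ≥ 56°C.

n = 18

First 17 bases: TACGCGCGAGAACAATG → Tm = 52°C (< 56°C)
First 18 bases: TACGCGCGAGAACAATGG → Tm = 56°C (≥ 56°C)
Each additional base adds 2°C (A/T) or 4°C (G/C), so Tm is non-decreasing in n; n = 18 is the first length to reach 56°C.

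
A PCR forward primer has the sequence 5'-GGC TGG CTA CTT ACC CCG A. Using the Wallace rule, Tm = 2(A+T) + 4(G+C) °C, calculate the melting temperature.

G=5, C=7, T=4, A=3
AT pairs contribute 7, GC pairs contribute 12.
Tm = 4·12 + 2·7 = 48 + 14 = 62°C

62°C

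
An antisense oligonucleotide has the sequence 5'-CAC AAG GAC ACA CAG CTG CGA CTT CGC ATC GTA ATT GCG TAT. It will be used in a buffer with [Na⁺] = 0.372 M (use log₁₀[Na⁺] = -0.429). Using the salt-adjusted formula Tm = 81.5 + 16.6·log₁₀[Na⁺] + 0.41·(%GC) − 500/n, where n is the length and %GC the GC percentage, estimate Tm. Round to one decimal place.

Length n = 42. A=12, G=9, C=12, T=9
G+C = 21, so %GC = 21/42 × 100 = 50%
Salt term: 16.6 × (-0.429) = -7.121
GC term: 0.41 × 50 = 20.5; length term: −500/42 = −11.905
Tm = 81.5 + (-7.121) + 20.5 − 11.905 = 82.974 → 83.0°C

83.0°C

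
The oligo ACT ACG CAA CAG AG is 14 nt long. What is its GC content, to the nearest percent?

50%

Counting bases: T=1, C=4, G=3, A=6
G+C = 3 + 4 = 7 out of 14 bases
%GC = 7/14 × 100 = 50% ≈ 50%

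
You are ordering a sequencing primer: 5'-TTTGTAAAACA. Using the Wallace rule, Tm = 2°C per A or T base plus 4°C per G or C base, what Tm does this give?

26°C

Scanning the sequence gives T=4, C=1, G=1, A=5.
A+T = 9, G+C = 2
Tm = 2(9) + 4(2) = 18 + 8 = 26°C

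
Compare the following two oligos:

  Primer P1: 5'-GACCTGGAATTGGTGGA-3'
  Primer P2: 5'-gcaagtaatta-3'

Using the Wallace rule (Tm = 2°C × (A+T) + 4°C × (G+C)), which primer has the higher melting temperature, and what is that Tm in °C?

Primer P1: A+T=8, G+C=9 → Tm = 2(8)+4(9) = 52°C
Primer P2: A+T=8, G+C=3 → Tm = 2(8)+4(3) = 28°C
52°C vs 28°C → primer P1 is higher.

Primer P1, 52°C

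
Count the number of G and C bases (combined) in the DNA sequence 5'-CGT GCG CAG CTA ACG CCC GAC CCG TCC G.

21

Counting bases: A=4, C=13, G=8, T=3
G+C = 8 + 13 = 21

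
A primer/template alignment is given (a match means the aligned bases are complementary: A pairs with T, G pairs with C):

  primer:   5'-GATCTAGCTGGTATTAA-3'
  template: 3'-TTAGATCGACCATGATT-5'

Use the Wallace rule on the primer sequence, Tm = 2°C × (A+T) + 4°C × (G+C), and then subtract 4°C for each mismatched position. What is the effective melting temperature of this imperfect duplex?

Primer base counts: A=5, T=6, G=4, C=2 → A+T=11, G+C=6
Perfect-match Tm = 2(11) + 4(6) = 22 + 24 = 46°C
Mismatches (positions where the bases are not complementary): 2 (at positions 1, 14)
Effective Tm = 46 − 2×4 = 46 − 8 = 38°C

38°C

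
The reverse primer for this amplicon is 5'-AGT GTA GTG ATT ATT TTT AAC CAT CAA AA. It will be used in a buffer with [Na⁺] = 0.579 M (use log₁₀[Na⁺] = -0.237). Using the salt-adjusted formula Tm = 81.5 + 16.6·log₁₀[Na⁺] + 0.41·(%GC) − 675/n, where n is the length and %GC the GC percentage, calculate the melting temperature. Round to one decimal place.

64.2°C

Length n = 29. Base counts: G=4, A=11, C=3, T=11
G+C = 7, so %GC = 7/29 × 100 = 24.138%
Salt term: 16.6 × (-0.237) = -3.934
GC term: 0.41 × 24.138 = 9.897; length term: −675/29 = −23.276
Tm = 81.5 + (-3.934) + 9.897 − 23.276 = 64.187 → 64.2°C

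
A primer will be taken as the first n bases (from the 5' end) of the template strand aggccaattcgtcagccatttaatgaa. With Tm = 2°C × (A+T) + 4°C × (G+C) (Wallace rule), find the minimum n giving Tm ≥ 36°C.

n = 12

First 11 bases: AGGCCAATTCG → Tm = 34°C (< 36°C)
First 12 bases: AGGCCAATTCGT → Tm = 36°C (≥ 36°C)
Each additional base adds 2°C (A/T) or 4°C (G/C), so Tm is non-decreasing in n; n = 12 is the first length to reach 36°C.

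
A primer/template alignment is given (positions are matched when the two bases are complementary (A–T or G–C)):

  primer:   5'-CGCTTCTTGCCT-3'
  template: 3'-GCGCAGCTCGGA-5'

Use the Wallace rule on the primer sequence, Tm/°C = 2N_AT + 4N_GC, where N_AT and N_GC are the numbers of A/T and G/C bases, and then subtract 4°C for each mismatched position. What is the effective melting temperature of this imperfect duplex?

26°C

Primer base counts: A=0, T=5, G=2, C=5 → A+T=5, G+C=7
Perfect-match Tm = 2(5) + 4(7) = 10 + 28 = 38°C
Mismatches (positions where the bases are not complementary): 3 (at positions 4, 7, 8)
Effective Tm = 38 − 3×4 = 38 − 12 = 26°C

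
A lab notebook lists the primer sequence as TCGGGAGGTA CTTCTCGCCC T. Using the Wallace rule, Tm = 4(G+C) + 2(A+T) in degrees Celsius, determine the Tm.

G=6, T=6, A=2, C=7
AT pairs contribute 8, GC pairs contribute 13.
Tm = 4·13 + 2·8 = 52 + 16 = 68°C

68°C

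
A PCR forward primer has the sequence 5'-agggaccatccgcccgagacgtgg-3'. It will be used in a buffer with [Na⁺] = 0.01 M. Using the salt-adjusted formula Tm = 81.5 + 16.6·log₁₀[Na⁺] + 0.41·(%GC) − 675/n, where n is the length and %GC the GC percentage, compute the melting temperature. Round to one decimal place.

49.2°C

Length n = 24. G=9, T=2, C=8, A=5
G+C = 17, so %GC = 17/24 × 100 = 70.833%
Salt term: 16.6 × (-2) = -33.2
GC term: 0.41 × 70.833 = 29.042; length term: −675/24 = −28.125
Tm = 81.5 + (-33.2) + 29.042 − 28.125 = 49.217 → 49.2°C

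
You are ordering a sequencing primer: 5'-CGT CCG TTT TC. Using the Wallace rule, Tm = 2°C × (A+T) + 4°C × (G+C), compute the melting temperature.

34°C

A=0, G=2, T=5, C=4
So N_AT = 5 and N_GC = 6.
Tm = 4·6 + 2·5 = 24 + 10 = 34°C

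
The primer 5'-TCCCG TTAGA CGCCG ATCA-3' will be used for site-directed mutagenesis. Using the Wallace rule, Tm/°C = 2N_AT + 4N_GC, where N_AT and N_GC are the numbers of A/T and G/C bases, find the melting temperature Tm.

60°C

Counting bases: G=4, A=4, T=4, C=7
A+T = 8, G+C = 11
Tm = 4·11 + 2·8 = 44 + 16 = 60°C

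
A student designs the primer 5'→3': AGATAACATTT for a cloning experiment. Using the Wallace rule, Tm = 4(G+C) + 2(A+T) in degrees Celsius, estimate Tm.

Counting bases: A=5, T=4, C=1, G=1
AT pairs contribute 9, GC pairs contribute 2.
Tm = 2(9) + 4(2) = 18 + 8 = 26°C

26°C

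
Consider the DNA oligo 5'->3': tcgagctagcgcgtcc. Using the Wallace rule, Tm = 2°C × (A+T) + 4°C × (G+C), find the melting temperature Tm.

Counting bases: G=5, A=2, C=6, T=3
So N_AT = 5 and N_GC = 11.
Tm = 4·11 + 2·5 = 44 + 10 = 54°C

54°C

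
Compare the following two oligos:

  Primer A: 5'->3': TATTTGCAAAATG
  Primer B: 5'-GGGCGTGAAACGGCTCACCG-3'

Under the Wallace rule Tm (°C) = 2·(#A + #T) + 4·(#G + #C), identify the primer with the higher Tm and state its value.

Primer B, 68°C

Primer A: A+T=10, G+C=3 → Tm = 2(10)+4(3) = 32°C
Primer B: A+T=6, G+C=14 → Tm = 2(6)+4(14) = 68°C
32°C vs 68°C → primer B is higher.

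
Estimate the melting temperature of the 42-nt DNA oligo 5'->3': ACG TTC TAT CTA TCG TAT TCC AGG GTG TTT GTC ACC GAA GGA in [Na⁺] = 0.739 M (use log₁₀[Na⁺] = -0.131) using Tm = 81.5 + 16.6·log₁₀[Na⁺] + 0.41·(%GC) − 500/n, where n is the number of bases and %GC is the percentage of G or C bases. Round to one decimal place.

86.0°C

Length n = 42. T=14, G=10, C=9, A=9
G+C = 19, so %GC = 19/42 × 100 = 45.238%
Salt term: 16.6 × (-0.131) = -2.175
GC term: 0.41 × 45.238 = 18.548; length term: −500/42 = −11.905
Tm = 81.5 + (-2.175) + 18.548 − 11.905 = 85.968 → 86.0°C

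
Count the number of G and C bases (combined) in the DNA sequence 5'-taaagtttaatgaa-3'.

2

Base counts: G=2, C=0, A=7, T=5
Total G or C: 2 + 0 = 2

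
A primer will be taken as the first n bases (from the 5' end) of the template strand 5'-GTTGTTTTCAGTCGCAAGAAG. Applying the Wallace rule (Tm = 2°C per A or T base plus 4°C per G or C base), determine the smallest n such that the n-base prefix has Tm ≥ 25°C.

First 9 bases: GTTGTTTTC → Tm = 24°C (< 25°C)
First 10 bases: GTTGTTTTCA → Tm = 26°C (≥ 25°C)
Since every base adds ≥2°C, Tm only increases with n, so the threshold is first crossed at n = 10.

n = 10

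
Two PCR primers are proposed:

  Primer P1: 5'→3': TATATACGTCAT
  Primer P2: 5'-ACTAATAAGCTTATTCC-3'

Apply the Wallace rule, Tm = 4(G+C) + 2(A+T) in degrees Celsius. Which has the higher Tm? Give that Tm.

Primer P2, 44°C

Primer P1: A+T=9, G+C=3 → Tm = 2(9)+4(3) = 30°C
Primer P2: A+T=12, G+C=5 → Tm = 2(12)+4(5) = 44°C
30°C vs 44°C → primer P2 is higher.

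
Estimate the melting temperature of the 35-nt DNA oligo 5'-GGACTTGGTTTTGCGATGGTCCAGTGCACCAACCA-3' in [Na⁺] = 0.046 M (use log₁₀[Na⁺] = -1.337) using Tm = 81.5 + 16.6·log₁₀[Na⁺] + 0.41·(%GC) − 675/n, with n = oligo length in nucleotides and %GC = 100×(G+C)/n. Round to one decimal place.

Length n = 35. Scanning the sequence gives C=9, G=10, T=9, A=7.
G+C = 19, so %GC = 19/35 × 100 = 54.286%
Salt term: 16.6 × (-1.337) = -22.194
GC term: 0.41 × 54.286 = 22.257; length term: −675/35 = −19.286
Tm = 81.5 + (-22.194) + 22.257 − 19.286 = 62.277 → 62.3°C

62.3°C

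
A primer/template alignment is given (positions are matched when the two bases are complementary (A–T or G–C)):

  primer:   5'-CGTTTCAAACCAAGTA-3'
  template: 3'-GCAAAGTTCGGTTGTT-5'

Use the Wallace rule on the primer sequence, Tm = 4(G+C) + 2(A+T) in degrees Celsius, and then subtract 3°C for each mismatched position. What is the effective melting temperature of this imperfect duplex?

Primer base counts: A=6, T=4, G=2, C=4 → A+T=10, G+C=6
Perfect-match Tm = 2(10) + 4(6) = 20 + 24 = 44°C
Mismatches (positions where the bases are not complementary): 3 (at positions 9, 14, 15)
Effective Tm = 44 − 3×3 = 44 − 9 = 35°C

35°C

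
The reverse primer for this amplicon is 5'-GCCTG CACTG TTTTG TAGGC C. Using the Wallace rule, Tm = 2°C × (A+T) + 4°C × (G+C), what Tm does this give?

66°C

Base counts: A=2, G=6, T=7, C=6
So N_AT = 9 and N_GC = 12.
Tm = 2(9) + 4(12) = 18 + 48 = 66°C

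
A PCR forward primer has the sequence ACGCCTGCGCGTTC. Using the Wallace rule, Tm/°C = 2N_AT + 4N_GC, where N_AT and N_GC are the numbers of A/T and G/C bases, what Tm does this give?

48°C

Counting bases: C=6, G=4, A=1, T=3
So N_AT = 4 and N_GC = 10.
Tm = 4·10 + 2·4 = 40 + 8 = 48°C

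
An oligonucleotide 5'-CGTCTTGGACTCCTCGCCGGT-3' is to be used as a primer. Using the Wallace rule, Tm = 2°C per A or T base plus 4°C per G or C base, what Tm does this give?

70°C

Base counts: C=8, G=6, A=1, T=6
So N_AT = 7 and N_GC = 14.
Tm = 4·14 + 2·7 = 56 + 14 = 70°C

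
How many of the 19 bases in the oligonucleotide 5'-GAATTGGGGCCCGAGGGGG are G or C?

Scanning the sequence gives G=11, C=3, T=2, A=3.
G+C = 11 + 3 = 14

14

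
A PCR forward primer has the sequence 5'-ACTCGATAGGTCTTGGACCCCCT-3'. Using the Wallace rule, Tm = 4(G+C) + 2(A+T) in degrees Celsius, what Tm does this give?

Base counts: T=6, C=8, A=4, G=5
A+T = 10, G+C = 13
Tm = 4·13 + 2·10 = 52 + 20 = 72°C

72°C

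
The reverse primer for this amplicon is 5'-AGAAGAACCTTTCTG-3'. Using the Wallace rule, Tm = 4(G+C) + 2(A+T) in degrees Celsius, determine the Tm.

42°C

Scanning the sequence gives A=5, C=3, G=3, T=4.
So N_AT = 9 and N_GC = 6.
Tm = 4·6 + 2·9 = 24 + 18 = 42°C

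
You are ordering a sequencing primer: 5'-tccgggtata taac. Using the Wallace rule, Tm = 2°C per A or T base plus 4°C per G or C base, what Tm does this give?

40°C

Scanning the sequence gives T=4, C=3, A=4, G=3.
So N_AT = 8 and N_GC = 6.
Tm = 2(8) + 4(6) = 16 + 24 = 40°C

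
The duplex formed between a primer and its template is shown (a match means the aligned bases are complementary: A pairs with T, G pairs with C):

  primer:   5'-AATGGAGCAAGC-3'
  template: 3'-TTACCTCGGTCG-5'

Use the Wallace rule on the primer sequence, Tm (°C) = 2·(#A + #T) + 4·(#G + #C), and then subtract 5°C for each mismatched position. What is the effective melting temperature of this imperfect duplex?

31°C

Primer base counts: A=5, T=1, G=4, C=2 → A+T=6, G+C=6
Perfect-match Tm = 2(6) + 4(6) = 12 + 24 = 36°C
Mismatches (positions where the bases are not complementary): 1 (at position 9)
Effective Tm = 36 − 1×5 = 36 − 5 = 31°C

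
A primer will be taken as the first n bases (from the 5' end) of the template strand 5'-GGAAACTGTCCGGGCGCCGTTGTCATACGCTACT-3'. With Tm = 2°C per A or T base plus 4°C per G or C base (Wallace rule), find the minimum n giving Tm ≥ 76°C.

n = 23

First 22 bases: GGAAACTGTCCGGGCGCCGTTG → Tm = 74°C (< 76°C)
First 23 bases: GGAAACTGTCCGGGCGCCGTTGT → Tm = 76°C (≥ 76°C)
Each additional base adds 2°C (A/T) or 4°C (G/C), so Tm is non-decreasing in n; n = 23 is the first length to reach 76°C.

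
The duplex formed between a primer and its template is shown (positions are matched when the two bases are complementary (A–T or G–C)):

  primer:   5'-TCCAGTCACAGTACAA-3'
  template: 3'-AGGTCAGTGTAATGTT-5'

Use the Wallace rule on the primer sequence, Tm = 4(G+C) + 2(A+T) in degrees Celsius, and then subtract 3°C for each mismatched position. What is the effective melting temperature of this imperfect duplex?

Primer base counts: A=6, T=3, G=2, C=5 → A+T=9, G+C=7
Perfect-match Tm = 2(9) + 4(7) = 18 + 28 = 46°C
Mismatches (positions where the bases are not complementary): 1 (at position 11)
Effective Tm = 46 − 1×3 = 46 − 3 = 43°C

43°C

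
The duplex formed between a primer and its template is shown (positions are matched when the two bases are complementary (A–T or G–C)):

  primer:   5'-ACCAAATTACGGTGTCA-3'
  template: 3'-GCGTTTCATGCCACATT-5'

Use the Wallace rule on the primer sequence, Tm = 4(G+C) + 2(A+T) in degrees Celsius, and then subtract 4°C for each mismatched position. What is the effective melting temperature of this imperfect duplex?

32°C

Primer base counts: A=6, T=4, G=3, C=4 → A+T=10, G+C=7
Perfect-match Tm = 2(10) + 4(7) = 20 + 28 = 48°C
Mismatches (positions where the bases are not complementary): 4 (at positions 1, 2, 7, 16)
Effective Tm = 48 − 4×4 = 48 − 16 = 32°C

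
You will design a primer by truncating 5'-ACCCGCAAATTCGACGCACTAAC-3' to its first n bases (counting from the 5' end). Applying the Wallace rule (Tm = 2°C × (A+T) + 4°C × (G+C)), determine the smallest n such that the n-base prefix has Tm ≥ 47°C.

First 15 bases: ACCCGCAAATTCGAC → Tm = 46°C (< 47°C)
First 16 bases: ACCCGCAAATTCGACG → Tm = 50°C (≥ 47°C)
Each additional base adds 2°C (A/T) or 4°C (G/C), so Tm is non-decreasing in n; n = 16 is the first length to reach 47°C.

n = 16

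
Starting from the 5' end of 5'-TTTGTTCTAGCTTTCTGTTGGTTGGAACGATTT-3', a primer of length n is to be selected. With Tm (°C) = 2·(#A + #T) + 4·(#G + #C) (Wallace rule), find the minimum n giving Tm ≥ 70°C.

n = 25

First 24 bases: TTTGTTCTAGCTTTCTGTTGGTTG → Tm = 66°C (< 70°C)
First 25 bases: TTTGTTCTAGCTTTCTGTTGGTTGG → Tm = 70°C (≥ 70°C)
Since every base adds ≥2°C, Tm only increases with n, so the threshold is first crossed at n = 25.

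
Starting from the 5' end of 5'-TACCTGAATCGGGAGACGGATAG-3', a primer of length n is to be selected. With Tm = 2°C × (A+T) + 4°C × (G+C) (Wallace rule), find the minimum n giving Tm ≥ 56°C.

n = 18

First 17 bases: TACCTGAATCGGGAGAC → Tm = 52°C (< 56°C)
First 18 bases: TACCTGAATCGGGAGACG → Tm = 56°C (≥ 56°C)
Each additional base adds 2°C (A/T) or 4°C (G/C), so Tm is non-decreasing in n; n = 18 is the first length to reach 56°C.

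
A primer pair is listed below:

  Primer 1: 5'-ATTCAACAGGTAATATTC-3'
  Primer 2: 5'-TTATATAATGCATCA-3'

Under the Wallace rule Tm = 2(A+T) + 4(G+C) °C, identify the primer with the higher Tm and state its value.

Primer 1, 46°C

Primer 1: A+T=13, G+C=5 → Tm = 2(13)+4(5) = 46°C
Primer 2: A+T=12, G+C=3 → Tm = 2(12)+4(3) = 36°C
46°C vs 36°C → primer 1 is higher.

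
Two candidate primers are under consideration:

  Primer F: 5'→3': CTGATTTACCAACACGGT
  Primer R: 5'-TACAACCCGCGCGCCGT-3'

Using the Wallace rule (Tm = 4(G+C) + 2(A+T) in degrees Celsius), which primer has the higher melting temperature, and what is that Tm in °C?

Primer F: A+T=10, G+C=8 → Tm = 2(10)+4(8) = 52°C
Primer R: A+T=5, G+C=12 → Tm = 2(5)+4(12) = 58°C
52°C vs 58°C → primer R is higher.

Primer R, 58°C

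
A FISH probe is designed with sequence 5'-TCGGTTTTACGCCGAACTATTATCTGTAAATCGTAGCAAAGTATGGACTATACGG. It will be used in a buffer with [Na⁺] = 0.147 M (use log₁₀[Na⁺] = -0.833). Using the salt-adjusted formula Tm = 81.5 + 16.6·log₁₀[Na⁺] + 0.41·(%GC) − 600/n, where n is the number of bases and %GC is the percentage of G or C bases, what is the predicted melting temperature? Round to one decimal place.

Length n = 55. Scanning the sequence gives G=12, T=17, C=10, A=16.
G+C = 22, so %GC = 22/55 × 100 = 40%
Salt term: 16.6 × (-0.833) = -13.828
GC term: 0.41 × 40 = 16.4; length term: −600/55 = −10.909
Tm = 81.5 + (-13.828) + 16.4 − 10.909 = 73.163 → 73.2°C

73.2°C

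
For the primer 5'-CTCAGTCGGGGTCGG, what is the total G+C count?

C=4, G=7, T=3, A=1
G+C = 7 + 4 = 11

11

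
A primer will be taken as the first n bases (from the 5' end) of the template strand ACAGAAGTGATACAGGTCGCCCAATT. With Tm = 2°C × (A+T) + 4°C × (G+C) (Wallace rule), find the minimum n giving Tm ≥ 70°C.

First 22 bases: ACAGAAGTGATACAGGTCGCCC → Tm = 68°C (< 70°C)
First 23 bases: ACAGAAGTGATACAGGTCGCCCA → Tm = 70°C (≥ 70°C)
Since every base adds ≥2°C, Tm only increases with n, so the threshold is first crossed at n = 23.

n = 23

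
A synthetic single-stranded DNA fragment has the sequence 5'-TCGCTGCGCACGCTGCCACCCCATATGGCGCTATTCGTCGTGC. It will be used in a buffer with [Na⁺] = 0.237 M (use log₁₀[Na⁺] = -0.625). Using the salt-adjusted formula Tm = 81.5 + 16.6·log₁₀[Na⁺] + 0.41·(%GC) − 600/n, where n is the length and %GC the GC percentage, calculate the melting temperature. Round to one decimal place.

83.9°C

Length n = 43. Base counts: G=11, A=5, T=10, C=17
G+C = 28, so %GC = 28/43 × 100 = 65.116%
Salt term: 16.6 × (-0.625) = -10.375
GC term: 0.41 × 65.116 = 26.698; length term: −600/43 = −13.953
Tm = 81.5 + (-10.375) + 26.698 − 13.953 = 83.87 → 83.9°C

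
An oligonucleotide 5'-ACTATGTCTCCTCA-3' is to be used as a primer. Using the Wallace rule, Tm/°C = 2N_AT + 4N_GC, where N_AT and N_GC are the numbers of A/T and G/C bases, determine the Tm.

Counting bases: G=1, T=5, A=3, C=5
AT pairs contribute 8, GC pairs contribute 6.
Tm = 4·6 + 2·8 = 24 + 16 = 40°C

40°C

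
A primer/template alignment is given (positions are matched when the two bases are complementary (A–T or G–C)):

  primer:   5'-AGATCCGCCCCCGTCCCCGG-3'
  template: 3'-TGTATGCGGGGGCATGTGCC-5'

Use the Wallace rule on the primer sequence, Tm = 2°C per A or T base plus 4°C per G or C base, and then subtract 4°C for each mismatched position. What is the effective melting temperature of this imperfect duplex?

56°C

Primer base counts: A=2, T=2, G=5, C=11 → A+T=4, G+C=16
Perfect-match Tm = 2(4) + 4(16) = 8 + 64 = 72°C
Mismatches (positions where the bases are not complementary): 4 (at positions 2, 5, 15, 17)
Effective Tm = 72 − 4×4 = 72 − 16 = 56°C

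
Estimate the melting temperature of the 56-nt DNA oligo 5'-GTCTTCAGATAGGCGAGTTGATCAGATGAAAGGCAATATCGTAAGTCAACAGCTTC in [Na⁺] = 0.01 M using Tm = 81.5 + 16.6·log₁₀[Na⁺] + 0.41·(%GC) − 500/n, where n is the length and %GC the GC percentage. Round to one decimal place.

Length n = 56. Counting bases: A=18, C=10, T=14, G=14
G+C = 24, so %GC = 24/56 × 100 = 42.857%
Salt term: 16.6 × (-2) = -33.2
GC term: 0.41 × 42.857 = 17.571; length term: −500/56 = −8.929
Tm = 81.5 + (-33.2) + 17.571 − 8.929 = 56.942 → 56.9°C

56.9°C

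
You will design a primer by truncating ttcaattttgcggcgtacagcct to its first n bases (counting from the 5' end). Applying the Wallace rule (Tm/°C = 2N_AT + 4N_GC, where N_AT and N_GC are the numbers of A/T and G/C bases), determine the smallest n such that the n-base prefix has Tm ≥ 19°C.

n = 9

First 8 bases: TTCAATTT → Tm = 18°C (< 19°C)
First 9 bases: TTCAATTTT → Tm = 20°C (≥ 19°C)
Each additional base adds 2°C (A/T) or 4°C (G/C), so Tm is non-decreasing in n; n = 9 is the first length to reach 19°C.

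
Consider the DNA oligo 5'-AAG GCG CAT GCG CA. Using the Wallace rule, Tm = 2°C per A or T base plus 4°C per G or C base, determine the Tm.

Base counts: G=5, T=1, C=4, A=4
So N_AT = 5 and N_GC = 9.
Tm = 2×5 + 4×9 = 46°C

46°C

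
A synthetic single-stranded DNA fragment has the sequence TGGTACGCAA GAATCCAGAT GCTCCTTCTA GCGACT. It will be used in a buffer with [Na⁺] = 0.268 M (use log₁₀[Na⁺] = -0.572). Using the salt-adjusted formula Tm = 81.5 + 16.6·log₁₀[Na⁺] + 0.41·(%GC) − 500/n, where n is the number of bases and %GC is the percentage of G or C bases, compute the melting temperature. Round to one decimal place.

Length n = 36. Counting bases: T=9, C=10, A=9, G=8
G+C = 18, so %GC = 18/36 × 100 = 50%
Salt term: 16.6 × (-0.572) = -9.495
GC term: 0.41 × 50 = 20.5; length term: −500/36 = −13.889
Tm = 81.5 + (-9.495) + 20.5 − 13.889 = 78.616 → 78.6°C

78.6°C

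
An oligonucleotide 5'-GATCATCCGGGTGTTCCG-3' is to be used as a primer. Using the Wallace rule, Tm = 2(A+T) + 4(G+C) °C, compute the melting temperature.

58°C

Counting bases: A=2, T=5, G=6, C=5
A+T = 7, G+C = 11
Tm = 2×7 + 4×11 = 58°C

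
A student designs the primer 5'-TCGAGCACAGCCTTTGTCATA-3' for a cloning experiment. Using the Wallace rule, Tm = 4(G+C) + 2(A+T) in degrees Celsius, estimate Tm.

Counting bases: G=4, C=6, A=5, T=6
AT pairs contribute 11, GC pairs contribute 10.
Tm = 2×11 + 4×10 = 62°C

62°C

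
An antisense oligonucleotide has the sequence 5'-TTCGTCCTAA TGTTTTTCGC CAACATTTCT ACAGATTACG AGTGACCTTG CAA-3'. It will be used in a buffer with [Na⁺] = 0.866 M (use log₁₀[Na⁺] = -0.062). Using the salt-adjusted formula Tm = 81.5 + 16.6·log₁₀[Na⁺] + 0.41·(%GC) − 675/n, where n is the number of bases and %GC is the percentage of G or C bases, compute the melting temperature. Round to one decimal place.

Length n = 53. G=8, A=13, C=13, T=19
G+C = 21, so %GC = 21/53 × 100 = 39.623%
Salt term: 16.6 × (-0.062) = -1.029
GC term: 0.41 × 39.623 = 16.245; length term: −675/53 = −12.736
Tm = 81.5 + (-1.029) + 16.245 − 12.736 = 83.98 → 84.0°C

84.0°C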